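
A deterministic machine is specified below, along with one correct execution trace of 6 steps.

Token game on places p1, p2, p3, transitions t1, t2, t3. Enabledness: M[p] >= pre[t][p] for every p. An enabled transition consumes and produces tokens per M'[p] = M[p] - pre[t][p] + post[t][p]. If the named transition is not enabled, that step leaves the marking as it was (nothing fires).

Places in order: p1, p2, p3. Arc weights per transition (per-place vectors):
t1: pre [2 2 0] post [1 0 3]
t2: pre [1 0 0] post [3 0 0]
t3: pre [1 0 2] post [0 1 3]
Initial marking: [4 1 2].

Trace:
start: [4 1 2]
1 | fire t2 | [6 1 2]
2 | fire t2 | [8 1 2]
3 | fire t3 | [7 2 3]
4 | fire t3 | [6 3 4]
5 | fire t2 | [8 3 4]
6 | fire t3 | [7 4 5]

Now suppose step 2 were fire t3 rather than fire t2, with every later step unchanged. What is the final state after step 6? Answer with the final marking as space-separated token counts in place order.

(re-executing from step 2 with the substitution; state before step 2: [6 1 2])
2 | fire t3 | [5 2 3]
3 | fire t3 | [4 3 4]
4 | fire t3 | [3 4 5]
5 | fire t2 | [5 4 5]
6 | fire t3 | [4 5 6]

4 5 6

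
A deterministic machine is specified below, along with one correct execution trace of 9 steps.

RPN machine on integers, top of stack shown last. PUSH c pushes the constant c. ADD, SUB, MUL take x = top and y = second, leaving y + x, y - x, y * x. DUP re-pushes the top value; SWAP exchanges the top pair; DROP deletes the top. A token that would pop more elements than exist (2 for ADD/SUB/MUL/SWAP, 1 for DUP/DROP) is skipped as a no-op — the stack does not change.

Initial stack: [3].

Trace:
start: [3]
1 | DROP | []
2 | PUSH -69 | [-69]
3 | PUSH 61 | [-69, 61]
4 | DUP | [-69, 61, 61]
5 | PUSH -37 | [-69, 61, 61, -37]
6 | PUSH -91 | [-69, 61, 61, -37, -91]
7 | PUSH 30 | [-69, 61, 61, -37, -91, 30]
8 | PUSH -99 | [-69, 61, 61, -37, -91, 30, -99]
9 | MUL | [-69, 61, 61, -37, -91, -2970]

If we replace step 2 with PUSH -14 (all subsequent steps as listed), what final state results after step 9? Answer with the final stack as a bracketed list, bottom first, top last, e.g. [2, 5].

[-14, 61, 61, -37, -91, -2970]

(re-executing from step 2 with the substitution; state before step 2: [])
2 | PUSH -14 | [-14]
3 | PUSH 61 | [-14, 61]
4 | DUP | [-14, 61, 61]
5 | PUSH -37 | [-14, 61, 61, -37]
6 | PUSH -91 | [-14, 61, 61, -37, -91]
7 | PUSH 30 | [-14, 61, 61, -37, -91, 30]
8 | PUSH -99 | [-14, 61, 61, -37, -91, 30, -99]
9 | MUL | [-14, 61, 61, -37, -91, -2970]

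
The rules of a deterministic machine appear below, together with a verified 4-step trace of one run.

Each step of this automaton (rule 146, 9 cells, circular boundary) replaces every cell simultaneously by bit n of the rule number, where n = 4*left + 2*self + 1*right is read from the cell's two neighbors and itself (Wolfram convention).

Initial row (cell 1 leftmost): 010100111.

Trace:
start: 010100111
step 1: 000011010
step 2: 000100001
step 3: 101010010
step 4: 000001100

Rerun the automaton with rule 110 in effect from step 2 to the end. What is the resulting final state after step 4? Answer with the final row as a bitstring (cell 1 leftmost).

011100110

(re-executing steps 2..4 under rule 110; state before step 2: 000011010)
step 2: 000111110
step 3: 001100010
step 4: 011100110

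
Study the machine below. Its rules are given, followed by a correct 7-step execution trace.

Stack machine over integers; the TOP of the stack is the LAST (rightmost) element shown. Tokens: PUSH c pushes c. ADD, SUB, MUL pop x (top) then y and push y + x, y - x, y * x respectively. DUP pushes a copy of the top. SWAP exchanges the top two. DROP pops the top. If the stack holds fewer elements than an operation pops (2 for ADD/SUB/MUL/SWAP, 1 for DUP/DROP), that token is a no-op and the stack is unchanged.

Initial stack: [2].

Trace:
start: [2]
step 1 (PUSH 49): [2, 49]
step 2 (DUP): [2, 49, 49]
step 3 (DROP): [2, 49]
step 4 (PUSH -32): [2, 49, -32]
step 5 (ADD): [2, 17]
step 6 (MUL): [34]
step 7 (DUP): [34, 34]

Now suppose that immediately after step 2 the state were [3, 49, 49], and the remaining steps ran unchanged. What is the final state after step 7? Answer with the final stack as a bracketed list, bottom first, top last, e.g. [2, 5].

state after step 2 := [3, 49, 49]
step 3 (DROP): [3, 49]
step 4 (PUSH -32): [3, 49, -32]
step 5 (ADD): [3, 17]
step 6 (MUL): [51]
step 7 (DUP): [51, 51]

[51, 51]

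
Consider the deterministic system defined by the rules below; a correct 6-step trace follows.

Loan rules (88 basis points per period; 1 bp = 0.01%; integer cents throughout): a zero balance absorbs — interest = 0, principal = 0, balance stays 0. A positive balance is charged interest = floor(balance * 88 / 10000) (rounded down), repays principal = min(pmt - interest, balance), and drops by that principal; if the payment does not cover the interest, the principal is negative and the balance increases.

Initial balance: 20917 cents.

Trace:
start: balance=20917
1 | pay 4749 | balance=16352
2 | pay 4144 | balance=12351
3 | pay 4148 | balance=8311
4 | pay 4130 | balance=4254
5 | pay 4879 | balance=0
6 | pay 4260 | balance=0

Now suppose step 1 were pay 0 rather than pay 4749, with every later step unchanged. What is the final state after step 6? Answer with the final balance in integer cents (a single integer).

108

(re-executing from step 1 with the substitution; state before step 1: balance=20917)
1 | pay 0 | balance=21101
2 | pay 4144 | balance=17142
3 | pay 4148 | balance=13144
4 | pay 4130 | balance=9129
5 | pay 4879 | balance=4330
6 | pay 4260 | balance=108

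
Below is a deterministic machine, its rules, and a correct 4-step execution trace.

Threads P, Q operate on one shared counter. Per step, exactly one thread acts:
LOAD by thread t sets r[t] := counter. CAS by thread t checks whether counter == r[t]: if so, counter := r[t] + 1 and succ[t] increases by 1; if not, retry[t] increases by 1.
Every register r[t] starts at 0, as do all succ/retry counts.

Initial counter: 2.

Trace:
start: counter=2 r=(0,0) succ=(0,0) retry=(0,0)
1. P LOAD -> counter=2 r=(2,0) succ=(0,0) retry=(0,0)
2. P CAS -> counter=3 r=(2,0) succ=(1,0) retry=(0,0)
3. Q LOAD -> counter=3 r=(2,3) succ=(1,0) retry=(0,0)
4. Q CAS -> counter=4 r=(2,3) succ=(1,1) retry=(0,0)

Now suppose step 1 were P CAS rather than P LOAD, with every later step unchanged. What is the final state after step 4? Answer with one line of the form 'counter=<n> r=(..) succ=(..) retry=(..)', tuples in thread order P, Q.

counter=3 r=(0,2) succ=(0,1) retry=(2,0)

(re-executing from step 1 with the substitution; state before step 1: counter=2 r=(0,0) succ=(0,0) retry=(0,0))
1. P CAS -> counter=2 r=(0,0) succ=(0,0) retry=(1,0)
2. P CAS -> counter=2 r=(0,0) succ=(0,0) retry=(2,0)
3. Q LOAD -> counter=2 r=(0,2) succ=(0,0) retry=(2,0)
4. Q CAS -> counter=3 r=(0,2) succ=(0,1) retry=(2,0)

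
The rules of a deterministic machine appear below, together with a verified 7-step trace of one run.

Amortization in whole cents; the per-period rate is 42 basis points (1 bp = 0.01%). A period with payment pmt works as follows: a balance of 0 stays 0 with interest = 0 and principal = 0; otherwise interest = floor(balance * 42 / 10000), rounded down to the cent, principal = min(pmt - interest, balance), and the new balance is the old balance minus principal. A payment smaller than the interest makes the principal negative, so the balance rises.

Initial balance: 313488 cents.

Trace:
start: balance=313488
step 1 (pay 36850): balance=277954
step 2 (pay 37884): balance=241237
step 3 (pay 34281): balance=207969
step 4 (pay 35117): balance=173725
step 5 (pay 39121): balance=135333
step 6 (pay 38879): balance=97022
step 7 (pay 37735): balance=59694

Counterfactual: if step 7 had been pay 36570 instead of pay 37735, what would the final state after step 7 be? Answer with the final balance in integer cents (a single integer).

60859

(re-executing from step 7 with the substitution; state before step 7: balance=97022)
step 7 (pay 36570): balance=60859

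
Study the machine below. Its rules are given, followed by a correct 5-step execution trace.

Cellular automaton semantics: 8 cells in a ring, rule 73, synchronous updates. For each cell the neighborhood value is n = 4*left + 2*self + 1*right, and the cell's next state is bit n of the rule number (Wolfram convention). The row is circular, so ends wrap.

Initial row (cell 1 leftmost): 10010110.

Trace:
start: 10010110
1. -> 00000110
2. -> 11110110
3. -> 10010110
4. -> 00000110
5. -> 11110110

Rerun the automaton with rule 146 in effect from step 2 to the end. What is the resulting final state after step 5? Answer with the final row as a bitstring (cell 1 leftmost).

(re-executing steps 2..5 under rule 146; state before step 2: 00000110)
2. -> 00001001
3. -> 10010110
4. -> 01100000
5. -> 10010000

10010000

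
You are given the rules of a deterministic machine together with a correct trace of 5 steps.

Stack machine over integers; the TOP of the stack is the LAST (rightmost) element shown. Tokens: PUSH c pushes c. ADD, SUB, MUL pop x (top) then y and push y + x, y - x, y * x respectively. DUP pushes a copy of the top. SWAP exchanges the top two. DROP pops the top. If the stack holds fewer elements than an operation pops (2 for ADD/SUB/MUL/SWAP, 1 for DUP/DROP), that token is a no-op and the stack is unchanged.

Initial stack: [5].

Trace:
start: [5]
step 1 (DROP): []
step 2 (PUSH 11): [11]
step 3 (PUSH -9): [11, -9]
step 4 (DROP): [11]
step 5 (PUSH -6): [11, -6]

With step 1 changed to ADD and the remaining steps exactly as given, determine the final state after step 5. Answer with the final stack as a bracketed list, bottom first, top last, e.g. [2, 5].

[5, 11, -6]

(re-executing from step 1 with the substitution; state before step 1: [5])
step 1 (ADD): [5]
step 2 (PUSH 11): [5, 11]
step 3 (PUSH -9): [5, 11, -9]
step 4 (DROP): [5, 11]
step 5 (PUSH -6): [5, 11, -6]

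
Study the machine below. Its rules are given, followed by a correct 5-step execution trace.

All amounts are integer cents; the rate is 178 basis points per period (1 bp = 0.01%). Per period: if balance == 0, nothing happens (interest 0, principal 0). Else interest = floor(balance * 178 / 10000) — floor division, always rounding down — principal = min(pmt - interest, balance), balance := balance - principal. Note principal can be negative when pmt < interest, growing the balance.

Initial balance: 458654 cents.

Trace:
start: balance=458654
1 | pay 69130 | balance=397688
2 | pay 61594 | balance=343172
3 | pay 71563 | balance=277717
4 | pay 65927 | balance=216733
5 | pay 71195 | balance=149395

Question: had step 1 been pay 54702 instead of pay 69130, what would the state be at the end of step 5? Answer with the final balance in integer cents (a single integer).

164878

(re-executing from step 1 with the substitution; state before step 1: balance=458654)
1 | pay 54702 | balance=412116
2 | pay 61594 | balance=357857
3 | pay 71563 | balance=292663
4 | pay 65927 | balance=231945
5 | pay 71195 | balance=164878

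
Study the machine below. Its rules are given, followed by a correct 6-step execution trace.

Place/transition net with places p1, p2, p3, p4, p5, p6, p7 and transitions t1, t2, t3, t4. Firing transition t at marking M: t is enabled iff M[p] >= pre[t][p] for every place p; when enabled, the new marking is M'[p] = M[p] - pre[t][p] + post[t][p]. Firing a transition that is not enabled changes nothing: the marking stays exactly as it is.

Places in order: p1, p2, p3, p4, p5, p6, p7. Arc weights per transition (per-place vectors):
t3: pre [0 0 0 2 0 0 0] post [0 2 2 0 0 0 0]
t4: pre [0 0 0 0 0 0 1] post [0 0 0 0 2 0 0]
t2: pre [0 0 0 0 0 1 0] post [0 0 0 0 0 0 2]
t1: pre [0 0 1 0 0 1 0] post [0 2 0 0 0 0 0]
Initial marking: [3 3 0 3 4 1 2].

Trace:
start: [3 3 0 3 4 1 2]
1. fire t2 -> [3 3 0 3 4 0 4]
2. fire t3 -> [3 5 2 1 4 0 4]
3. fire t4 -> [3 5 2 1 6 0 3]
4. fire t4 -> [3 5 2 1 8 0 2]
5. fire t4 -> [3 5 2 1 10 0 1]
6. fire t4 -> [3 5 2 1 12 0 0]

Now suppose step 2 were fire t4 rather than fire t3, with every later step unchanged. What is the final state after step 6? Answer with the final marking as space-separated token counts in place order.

(re-executing from step 2 with the substitution; state before step 2: [3 3 0 3 4 0 4])
2. fire t4 -> [3 3 0 3 6 0 3]
3. fire t4 -> [3 3 0 3 8 0 2]
4. fire t4 -> [3 3 0 3 10 0 1]
5. fire t4 -> [3 3 0 3 12 0 0]
6. fire t4 -> [3 3 0 3 12 0 0]

3 3 0 3 12 0 0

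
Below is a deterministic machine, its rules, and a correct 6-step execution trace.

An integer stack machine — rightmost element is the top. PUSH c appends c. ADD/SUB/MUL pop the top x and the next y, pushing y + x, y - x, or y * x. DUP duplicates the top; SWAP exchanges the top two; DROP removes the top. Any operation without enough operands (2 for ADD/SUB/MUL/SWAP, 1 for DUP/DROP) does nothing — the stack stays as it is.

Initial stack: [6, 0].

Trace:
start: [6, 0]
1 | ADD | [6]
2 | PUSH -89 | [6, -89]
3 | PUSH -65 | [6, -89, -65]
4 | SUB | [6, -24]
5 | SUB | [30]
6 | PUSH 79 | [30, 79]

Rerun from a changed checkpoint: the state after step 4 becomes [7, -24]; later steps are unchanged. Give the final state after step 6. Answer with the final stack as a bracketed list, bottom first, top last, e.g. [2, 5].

state after step 4 := [7, -24]
5 | SUB | [31]
6 | PUSH 79 | [31, 79]

[31, 79]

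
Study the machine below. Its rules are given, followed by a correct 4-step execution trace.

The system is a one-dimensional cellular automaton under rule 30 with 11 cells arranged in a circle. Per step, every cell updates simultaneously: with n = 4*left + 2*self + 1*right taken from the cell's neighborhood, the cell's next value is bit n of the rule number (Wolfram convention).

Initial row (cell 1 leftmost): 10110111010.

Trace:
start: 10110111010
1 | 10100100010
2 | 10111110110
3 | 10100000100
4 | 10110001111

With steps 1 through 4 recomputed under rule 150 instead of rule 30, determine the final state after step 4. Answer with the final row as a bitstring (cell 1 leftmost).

(re-executing steps 1..4 under rule 150; state before step 1: 10110111010)
1 | 10000010010
2 | 11000111110
3 | 00101011100
4 | 01101001010

01101001010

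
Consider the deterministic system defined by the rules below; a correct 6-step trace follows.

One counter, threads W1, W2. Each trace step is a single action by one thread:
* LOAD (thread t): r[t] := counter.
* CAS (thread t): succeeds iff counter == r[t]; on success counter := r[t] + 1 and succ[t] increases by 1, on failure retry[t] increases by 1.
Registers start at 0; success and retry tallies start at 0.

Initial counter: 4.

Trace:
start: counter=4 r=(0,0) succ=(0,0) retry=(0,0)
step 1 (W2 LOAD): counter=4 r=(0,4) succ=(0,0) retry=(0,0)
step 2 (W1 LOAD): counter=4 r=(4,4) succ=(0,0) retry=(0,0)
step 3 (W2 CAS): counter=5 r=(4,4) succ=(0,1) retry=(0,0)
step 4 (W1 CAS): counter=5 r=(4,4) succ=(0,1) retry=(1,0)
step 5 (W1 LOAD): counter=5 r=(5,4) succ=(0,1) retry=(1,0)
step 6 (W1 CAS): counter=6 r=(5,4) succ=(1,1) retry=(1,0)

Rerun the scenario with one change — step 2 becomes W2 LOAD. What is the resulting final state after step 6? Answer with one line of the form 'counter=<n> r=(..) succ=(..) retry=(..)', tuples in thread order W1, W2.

counter=6 r=(5,4) succ=(1,1) retry=(1,0)

(re-executing from step 2 with the substitution; state before step 2: counter=4 r=(0,4) succ=(0,0) retry=(0,0))
step 2 (W2 LOAD): counter=4 r=(0,4) succ=(0,0) retry=(0,0)
step 3 (W2 CAS): counter=5 r=(0,4) succ=(0,1) retry=(0,0)
step 4 (W1 CAS): counter=5 r=(0,4) succ=(0,1) retry=(1,0)
step 5 (W1 LOAD): counter=5 r=(5,4) succ=(0,1) retry=(1,0)
step 6 (W1 CAS): counter=6 r=(5,4) succ=(1,1) retry=(1,0)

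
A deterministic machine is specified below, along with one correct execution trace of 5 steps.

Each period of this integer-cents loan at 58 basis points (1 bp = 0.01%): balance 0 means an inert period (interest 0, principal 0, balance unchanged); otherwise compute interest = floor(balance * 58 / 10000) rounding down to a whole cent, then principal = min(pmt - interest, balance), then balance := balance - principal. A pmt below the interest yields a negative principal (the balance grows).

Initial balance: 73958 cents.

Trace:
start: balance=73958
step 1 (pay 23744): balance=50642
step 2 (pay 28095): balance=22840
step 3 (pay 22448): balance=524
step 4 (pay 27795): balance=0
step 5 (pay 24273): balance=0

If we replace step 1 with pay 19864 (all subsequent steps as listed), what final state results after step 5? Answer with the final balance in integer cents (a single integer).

0

(re-executing from step 1 with the substitution; state before step 1: balance=73958)
step 1 (pay 19864): balance=54522
step 2 (pay 28095): balance=26743
step 3 (pay 22448): balance=4450
step 4 (pay 27795): balance=0
step 5 (pay 24273): balance=0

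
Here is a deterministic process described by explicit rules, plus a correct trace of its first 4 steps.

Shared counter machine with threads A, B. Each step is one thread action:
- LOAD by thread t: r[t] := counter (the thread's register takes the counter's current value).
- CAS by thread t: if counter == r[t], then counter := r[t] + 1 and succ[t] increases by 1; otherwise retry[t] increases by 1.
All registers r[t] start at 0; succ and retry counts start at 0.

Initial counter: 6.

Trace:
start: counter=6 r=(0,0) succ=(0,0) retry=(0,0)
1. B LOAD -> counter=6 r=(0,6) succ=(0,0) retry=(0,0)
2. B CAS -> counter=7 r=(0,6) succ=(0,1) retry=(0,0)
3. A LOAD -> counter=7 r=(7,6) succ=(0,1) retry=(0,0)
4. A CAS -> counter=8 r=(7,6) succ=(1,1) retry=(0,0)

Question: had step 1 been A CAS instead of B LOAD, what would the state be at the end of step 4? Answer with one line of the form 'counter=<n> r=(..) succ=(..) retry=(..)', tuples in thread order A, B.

counter=7 r=(6,0) succ=(1,0) retry=(1,1)

(re-executing from step 1 with the substitution; state before step 1: counter=6 r=(0,0) succ=(0,0) retry=(0,0))
1. A CAS -> counter=6 r=(0,0) succ=(0,0) retry=(1,0)
2. B CAS -> counter=6 r=(0,0) succ=(0,0) retry=(1,1)
3. A LOAD -> counter=6 r=(6,0) succ=(0,0) retry=(1,1)
4. A CAS -> counter=7 r=(6,0) succ=(1,0) retry=(1,1)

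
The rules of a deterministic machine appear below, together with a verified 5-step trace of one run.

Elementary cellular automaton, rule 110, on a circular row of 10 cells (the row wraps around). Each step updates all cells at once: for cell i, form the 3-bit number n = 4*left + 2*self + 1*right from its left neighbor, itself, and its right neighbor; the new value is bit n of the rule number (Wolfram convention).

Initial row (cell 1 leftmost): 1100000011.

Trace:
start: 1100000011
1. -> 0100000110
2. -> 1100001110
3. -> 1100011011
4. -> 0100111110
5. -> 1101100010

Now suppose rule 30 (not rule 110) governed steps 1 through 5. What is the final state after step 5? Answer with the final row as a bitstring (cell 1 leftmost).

(re-executing steps 1..5 under rule 30; state before step 1: 1100000011)
1. -> 0010000110
2. -> 0111001101
3. -> 0100111001
4. -> 0111100111
5. -> 0100011100

0100011100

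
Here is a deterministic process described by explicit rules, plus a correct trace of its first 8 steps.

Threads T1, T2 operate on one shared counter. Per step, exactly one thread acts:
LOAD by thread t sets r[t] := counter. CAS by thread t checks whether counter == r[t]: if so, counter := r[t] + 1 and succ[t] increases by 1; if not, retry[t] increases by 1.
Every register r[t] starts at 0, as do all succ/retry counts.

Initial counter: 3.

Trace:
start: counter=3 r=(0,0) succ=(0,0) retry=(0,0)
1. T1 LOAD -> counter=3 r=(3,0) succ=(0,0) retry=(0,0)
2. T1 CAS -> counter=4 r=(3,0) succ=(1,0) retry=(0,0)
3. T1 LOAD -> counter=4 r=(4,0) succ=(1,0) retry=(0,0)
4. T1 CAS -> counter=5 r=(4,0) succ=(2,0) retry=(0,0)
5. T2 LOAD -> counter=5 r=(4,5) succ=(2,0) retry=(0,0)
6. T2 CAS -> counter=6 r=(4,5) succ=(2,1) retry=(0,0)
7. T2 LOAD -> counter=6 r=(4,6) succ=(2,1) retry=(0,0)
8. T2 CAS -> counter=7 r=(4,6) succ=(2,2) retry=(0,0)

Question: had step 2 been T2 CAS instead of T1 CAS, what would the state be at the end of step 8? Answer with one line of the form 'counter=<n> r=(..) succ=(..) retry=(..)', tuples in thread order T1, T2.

counter=6 r=(3,5) succ=(1,2) retry=(0,1)

(re-executing from step 2 with the substitution; state before step 2: counter=3 r=(3,0) succ=(0,0) retry=(0,0))
2. T2 CAS -> counter=3 r=(3,0) succ=(0,0) retry=(0,1)
3. T1 LOAD -> counter=3 r=(3,0) succ=(0,0) retry=(0,1)
4. T1 CAS -> counter=4 r=(3,0) succ=(1,0) retry=(0,1)
5. T2 LOAD -> counter=4 r=(3,4) succ=(1,0) retry=(0,1)
6. T2 CAS -> counter=5 r=(3,4) succ=(1,1) retry=(0,1)
7. T2 LOAD -> counter=5 r=(3,5) succ=(1,1) retry=(0,1)
8. T2 CAS -> counter=6 r=(3,5) succ=(1,2) retry=(0,1)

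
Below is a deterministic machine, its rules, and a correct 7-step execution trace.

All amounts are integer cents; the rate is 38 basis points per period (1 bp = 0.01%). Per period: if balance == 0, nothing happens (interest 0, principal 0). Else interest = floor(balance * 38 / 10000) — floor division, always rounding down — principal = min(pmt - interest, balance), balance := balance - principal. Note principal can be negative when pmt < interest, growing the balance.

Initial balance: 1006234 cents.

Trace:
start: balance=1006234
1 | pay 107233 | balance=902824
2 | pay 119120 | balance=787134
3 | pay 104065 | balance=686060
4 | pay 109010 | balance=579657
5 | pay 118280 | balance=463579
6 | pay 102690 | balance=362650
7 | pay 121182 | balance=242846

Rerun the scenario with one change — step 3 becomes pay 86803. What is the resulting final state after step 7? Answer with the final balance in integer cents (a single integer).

(re-executing from step 3 with the substitution; state before step 3: balance=787134)
3 | pay 86803 | balance=703322
4 | pay 109010 | balance=596984
5 | pay 118280 | balance=480972
6 | pay 102690 | balance=380109
7 | pay 121182 | balance=260371

260371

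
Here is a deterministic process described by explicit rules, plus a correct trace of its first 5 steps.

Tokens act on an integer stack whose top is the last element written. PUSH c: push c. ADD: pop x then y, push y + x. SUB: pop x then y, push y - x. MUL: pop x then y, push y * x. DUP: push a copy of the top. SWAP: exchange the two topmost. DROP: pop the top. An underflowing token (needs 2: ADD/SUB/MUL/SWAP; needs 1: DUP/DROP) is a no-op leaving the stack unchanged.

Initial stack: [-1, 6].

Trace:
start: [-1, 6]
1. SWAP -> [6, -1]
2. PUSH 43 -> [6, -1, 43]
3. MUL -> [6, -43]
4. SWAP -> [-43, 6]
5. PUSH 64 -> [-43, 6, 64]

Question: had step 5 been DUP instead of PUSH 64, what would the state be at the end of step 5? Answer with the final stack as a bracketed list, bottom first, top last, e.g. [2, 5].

[-43, 6, 6]

(re-executing from step 5 with the substitution; state before step 5: [-43, 6])
5. DUP -> [-43, 6, 6]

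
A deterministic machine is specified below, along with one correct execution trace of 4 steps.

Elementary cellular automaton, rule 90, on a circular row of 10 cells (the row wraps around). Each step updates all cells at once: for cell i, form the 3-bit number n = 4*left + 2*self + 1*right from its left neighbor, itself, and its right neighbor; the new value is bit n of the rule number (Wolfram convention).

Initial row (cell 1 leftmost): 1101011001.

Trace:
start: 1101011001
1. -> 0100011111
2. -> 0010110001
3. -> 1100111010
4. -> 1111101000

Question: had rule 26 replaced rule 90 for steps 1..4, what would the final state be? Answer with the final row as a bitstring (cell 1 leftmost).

(re-executing steps 1..4 under rule 26; state before step 1: 1101011001)
1. -> 0000010111
2. -> 1000100100
3. -> 0101011011
4. -> 0000010010

0000010010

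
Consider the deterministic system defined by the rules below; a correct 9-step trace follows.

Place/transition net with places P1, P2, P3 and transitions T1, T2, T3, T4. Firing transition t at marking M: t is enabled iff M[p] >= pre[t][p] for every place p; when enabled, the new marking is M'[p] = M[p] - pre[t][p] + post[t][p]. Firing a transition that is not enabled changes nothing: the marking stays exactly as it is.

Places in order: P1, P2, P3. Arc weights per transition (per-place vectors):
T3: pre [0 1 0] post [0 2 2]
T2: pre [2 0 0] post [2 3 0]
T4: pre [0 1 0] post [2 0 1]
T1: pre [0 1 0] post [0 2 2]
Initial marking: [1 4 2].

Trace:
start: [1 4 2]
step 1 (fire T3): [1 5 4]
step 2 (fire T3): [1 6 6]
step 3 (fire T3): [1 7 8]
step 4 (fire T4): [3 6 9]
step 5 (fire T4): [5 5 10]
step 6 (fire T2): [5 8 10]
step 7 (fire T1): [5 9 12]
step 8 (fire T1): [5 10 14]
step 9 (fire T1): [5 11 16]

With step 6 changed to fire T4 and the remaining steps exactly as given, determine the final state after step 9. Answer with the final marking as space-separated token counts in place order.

(re-executing from step 6 with the substitution; state before step 6: [5 5 10])
step 6 (fire T4): [7 4 11]
step 7 (fire T1): [7 5 13]
step 8 (fire T1): [7 6 15]
step 9 (fire T1): [7 7 17]

7 7 17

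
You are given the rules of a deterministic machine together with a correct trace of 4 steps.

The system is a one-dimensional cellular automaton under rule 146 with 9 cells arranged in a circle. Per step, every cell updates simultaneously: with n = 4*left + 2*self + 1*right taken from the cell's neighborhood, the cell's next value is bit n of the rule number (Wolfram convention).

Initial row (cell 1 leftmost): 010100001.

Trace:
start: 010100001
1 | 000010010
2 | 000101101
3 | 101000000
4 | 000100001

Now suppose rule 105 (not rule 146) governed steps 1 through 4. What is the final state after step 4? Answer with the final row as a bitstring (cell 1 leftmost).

010011110

(re-executing steps 1..4 under rule 105; state before step 1: 010100001)
1 | 101001100
2 | 010001100
3 | 000101101
4 | 010011110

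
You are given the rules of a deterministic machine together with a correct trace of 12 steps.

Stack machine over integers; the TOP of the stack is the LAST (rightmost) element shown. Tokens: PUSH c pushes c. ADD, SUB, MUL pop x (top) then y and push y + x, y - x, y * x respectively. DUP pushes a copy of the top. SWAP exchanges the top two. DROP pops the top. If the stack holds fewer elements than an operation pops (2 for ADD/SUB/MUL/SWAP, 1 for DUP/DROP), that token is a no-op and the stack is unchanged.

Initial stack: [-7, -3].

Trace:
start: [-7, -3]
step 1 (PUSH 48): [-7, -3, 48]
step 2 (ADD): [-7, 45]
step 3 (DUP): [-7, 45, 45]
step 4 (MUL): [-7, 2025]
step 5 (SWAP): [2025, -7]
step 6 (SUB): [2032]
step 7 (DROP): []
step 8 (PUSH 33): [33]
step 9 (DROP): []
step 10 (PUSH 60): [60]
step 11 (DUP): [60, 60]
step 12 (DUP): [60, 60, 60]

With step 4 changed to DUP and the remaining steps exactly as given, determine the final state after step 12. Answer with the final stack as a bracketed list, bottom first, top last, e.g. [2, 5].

(re-executing from step 4 with the substitution; state before step 4: [-7, 45, 45])
step 4 (DUP): [-7, 45, 45, 45]
step 5 (SWAP): [-7, 45, 45, 45]
step 6 (SUB): [-7, 45, 0]
step 7 (DROP): [-7, 45]
step 8 (PUSH 33): [-7, 45, 33]
step 9 (DROP): [-7, 45]
step 10 (PUSH 60): [-7, 45, 60]
step 11 (DUP): [-7, 45, 60, 60]
step 12 (DUP): [-7, 45, 60, 60, 60]

[-7, 45, 60, 60, 60]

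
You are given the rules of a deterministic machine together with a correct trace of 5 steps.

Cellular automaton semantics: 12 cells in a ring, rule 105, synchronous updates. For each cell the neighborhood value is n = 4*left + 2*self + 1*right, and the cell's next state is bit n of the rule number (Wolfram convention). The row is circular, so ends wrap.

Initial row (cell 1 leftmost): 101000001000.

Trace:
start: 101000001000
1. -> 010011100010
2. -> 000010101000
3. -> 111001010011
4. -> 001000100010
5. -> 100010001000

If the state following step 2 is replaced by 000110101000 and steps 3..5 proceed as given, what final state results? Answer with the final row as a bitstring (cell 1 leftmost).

010111101000

state after step 2 := 000110101000
3. -> 110111010011
4. -> 011101100010
5. -> 010111101000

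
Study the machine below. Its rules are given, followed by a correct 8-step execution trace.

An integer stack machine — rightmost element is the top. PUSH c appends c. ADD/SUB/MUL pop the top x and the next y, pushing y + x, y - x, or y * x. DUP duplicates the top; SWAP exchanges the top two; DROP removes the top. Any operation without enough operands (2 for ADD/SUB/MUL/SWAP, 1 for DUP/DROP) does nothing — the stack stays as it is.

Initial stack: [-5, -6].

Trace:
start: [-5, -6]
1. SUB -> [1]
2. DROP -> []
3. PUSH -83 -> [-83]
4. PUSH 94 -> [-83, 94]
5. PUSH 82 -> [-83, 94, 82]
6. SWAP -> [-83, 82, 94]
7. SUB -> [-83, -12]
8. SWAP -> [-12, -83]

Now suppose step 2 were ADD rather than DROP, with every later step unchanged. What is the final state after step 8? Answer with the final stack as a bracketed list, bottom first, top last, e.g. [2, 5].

[1, -12, -83]

(re-executing from step 2 with the substitution; state before step 2: [1])
2. ADD -> [1]
3. PUSH -83 -> [1, -83]
4. PUSH 94 -> [1, -83, 94]
5. PUSH 82 -> [1, -83, 94, 82]
6. SWAP -> [1, -83, 82, 94]
7. SUB -> [1, -83, -12]
8. SWAP -> [1, -12, -83]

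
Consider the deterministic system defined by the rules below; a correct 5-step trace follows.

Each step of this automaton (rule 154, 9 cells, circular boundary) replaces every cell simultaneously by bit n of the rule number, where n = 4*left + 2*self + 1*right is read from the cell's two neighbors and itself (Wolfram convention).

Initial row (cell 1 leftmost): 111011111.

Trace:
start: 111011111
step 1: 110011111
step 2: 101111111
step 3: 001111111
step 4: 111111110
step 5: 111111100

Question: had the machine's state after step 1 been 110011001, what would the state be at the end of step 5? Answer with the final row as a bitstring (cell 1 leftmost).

state after step 1 := 110011001
step 2: 101110111
step 3: 001100111
step 4: 111011110
step 5: 110011100

110011100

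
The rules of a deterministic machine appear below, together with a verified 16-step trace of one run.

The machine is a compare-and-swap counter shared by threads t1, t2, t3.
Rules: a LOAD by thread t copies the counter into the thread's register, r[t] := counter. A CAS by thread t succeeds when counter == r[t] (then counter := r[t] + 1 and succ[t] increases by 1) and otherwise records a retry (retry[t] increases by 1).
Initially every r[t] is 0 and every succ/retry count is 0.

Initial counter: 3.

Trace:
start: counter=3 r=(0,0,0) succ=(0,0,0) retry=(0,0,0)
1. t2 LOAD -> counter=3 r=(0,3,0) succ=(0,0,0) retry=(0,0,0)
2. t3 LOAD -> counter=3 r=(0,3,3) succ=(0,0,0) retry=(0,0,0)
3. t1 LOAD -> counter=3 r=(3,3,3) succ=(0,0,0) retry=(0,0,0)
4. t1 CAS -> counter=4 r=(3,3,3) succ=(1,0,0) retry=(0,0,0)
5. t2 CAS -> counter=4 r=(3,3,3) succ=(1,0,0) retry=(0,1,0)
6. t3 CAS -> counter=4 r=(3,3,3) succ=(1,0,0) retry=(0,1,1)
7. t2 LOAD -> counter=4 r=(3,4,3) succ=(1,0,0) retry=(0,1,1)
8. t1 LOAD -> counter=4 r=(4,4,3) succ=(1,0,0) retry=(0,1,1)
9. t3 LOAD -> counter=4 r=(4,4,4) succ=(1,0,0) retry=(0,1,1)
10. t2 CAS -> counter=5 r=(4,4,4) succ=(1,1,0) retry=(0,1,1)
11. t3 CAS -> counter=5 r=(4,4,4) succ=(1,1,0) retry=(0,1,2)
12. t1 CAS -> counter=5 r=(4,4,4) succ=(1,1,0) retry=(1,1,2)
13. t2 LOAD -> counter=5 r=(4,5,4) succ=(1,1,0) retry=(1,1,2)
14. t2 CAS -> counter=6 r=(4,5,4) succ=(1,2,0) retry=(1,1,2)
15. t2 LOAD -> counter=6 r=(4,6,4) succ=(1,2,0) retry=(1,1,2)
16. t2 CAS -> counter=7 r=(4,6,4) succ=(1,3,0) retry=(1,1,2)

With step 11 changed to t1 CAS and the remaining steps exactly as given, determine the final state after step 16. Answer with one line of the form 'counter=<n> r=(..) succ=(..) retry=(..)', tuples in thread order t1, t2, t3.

counter=7 r=(4,6,4) succ=(1,3,0) retry=(2,1,1)

(re-executing from step 11 with the substitution; state before step 11: counter=5 r=(4,4,4) succ=(1,1,0) retry=(0,1,1))
11. t1 CAS -> counter=5 r=(4,4,4) succ=(1,1,0) retry=(1,1,1)
12. t1 CAS -> counter=5 r=(4,4,4) succ=(1,1,0) retry=(2,1,1)
13. t2 LOAD -> counter=5 r=(4,5,4) succ=(1,1,0) retry=(2,1,1)
14. t2 CAS -> counter=6 r=(4,5,4) succ=(1,2,0) retry=(2,1,1)
15. t2 LOAD -> counter=6 r=(4,6,4) succ=(1,2,0) retry=(2,1,1)
16. t2 CAS -> counter=7 r=(4,6,4) succ=(1,3,0) retry=(2,1,1)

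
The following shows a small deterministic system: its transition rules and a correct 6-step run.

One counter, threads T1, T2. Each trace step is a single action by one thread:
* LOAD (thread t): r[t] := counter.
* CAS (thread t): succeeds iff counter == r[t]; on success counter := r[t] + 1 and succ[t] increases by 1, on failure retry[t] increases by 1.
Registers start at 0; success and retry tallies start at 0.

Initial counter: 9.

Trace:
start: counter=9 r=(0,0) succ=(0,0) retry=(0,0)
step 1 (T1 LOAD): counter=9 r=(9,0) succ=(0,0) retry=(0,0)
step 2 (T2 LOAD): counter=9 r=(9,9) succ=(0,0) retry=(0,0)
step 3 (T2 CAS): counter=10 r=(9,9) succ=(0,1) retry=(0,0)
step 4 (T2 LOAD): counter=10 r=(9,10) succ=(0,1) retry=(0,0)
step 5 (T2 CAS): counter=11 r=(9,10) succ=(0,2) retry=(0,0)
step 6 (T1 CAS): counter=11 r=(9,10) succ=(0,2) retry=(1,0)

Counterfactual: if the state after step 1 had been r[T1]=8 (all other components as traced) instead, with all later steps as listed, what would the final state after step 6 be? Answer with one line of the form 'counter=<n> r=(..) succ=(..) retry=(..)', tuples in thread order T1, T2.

counter=11 r=(8,10) succ=(0,2) retry=(1,0)

state after step 1 := counter=9 r=(8,0) succ=(0,0) retry=(0,0)
step 2 (T2 LOAD): counter=9 r=(8,9) succ=(0,0) retry=(0,0)
step 3 (T2 CAS): counter=10 r=(8,9) succ=(0,1) retry=(0,0)
step 4 (T2 LOAD): counter=10 r=(8,10) succ=(0,1) retry=(0,0)
step 5 (T2 CAS): counter=11 r=(8,10) succ=(0,2) retry=(0,0)
step 6 (T1 CAS): counter=11 r=(8,10) succ=(0,2) retry=(1,0)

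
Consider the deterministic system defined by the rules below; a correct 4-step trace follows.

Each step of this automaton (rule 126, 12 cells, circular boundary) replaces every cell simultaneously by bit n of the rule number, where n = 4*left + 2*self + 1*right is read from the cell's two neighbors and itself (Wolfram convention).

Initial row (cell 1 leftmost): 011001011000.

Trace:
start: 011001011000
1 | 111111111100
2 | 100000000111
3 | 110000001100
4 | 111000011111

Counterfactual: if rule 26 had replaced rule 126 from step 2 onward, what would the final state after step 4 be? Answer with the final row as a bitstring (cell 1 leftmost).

101000001101

(re-executing steps 2..4 under rule 26; state before step 2: 111111111100)
2 | 100000000011
3 | 010000000110
4 | 101000001101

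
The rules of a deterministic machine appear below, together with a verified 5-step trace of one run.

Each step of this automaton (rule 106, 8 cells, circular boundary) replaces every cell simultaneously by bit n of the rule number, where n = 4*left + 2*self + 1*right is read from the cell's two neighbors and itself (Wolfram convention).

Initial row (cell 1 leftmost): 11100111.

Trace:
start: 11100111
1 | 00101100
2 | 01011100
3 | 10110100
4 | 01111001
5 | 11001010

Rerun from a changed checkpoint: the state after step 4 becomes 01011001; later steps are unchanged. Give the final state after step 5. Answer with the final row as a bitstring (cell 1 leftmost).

state after step 4 := 01011001
5 | 10111010

10111010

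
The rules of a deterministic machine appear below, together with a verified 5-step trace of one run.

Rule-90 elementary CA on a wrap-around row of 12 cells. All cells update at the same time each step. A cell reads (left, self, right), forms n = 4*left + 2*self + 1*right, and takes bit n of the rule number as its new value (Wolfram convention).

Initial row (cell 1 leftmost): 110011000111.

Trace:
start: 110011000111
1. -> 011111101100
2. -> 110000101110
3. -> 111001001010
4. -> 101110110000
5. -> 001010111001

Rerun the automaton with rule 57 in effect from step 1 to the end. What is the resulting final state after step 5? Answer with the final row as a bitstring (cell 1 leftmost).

100101011010

(re-executing steps 1..5 under rule 57; state before step 1: 110011000111)
1. -> 001010110100
2. -> 100101101011
3. -> 010011010110
4. -> 001010101101
5. -> 100101011010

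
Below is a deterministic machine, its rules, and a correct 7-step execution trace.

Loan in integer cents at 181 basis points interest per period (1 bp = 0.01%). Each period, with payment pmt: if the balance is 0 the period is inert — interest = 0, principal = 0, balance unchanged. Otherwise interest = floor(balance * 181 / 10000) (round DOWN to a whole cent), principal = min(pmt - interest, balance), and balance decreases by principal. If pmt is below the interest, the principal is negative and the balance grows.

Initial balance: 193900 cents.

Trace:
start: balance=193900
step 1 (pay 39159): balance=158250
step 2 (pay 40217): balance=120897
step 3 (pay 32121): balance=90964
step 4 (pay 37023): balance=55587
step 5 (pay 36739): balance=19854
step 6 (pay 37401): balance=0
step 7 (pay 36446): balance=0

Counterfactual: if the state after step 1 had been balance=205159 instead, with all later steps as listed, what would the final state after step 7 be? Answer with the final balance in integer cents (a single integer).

state after step 1 := balance=205159
step 2 (pay 40217): balance=168655
step 3 (pay 32121): balance=139586
step 4 (pay 37023): balance=105089
step 5 (pay 36739): balance=70252
step 6 (pay 37401): balance=34122
step 7 (pay 36446): balance=0

0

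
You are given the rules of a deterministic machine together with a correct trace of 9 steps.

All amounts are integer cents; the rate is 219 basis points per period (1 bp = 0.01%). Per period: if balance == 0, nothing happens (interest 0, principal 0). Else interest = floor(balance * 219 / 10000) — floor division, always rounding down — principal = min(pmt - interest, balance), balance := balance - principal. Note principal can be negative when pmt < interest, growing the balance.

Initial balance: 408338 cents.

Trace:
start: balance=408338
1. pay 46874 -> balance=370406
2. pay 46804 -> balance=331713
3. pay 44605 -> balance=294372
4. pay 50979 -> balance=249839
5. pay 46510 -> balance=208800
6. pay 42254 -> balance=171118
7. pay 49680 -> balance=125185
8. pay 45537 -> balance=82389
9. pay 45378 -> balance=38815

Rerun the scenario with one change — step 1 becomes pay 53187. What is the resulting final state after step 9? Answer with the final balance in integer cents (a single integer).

(re-executing from step 1 with the substitution; state before step 1: balance=408338)
1. pay 53187 -> balance=364093
2. pay 46804 -> balance=325262
3. pay 44605 -> balance=287780
4. pay 50979 -> balance=243103
5. pay 46510 -> balance=201916
6. pay 42254 -> balance=164083
7. pay 49680 -> balance=117996
8. pay 45537 -> balance=75043
9. pay 45378 -> balance=31308

31308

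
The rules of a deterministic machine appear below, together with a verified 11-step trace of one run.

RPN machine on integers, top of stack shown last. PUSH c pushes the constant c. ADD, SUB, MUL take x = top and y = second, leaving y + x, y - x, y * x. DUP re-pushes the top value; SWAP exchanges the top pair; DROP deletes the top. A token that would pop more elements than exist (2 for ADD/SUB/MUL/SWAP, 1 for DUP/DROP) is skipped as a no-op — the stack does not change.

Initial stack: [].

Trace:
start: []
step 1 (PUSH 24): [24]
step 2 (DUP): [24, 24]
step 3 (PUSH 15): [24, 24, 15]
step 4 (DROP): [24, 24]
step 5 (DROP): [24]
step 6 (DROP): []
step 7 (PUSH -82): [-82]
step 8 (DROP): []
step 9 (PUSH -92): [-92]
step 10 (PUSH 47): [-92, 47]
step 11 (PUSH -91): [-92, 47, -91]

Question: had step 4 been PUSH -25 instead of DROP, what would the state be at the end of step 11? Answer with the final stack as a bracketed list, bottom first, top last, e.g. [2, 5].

[24, 24, -92, 47, -91]

(re-executing from step 4 with the substitution; state before step 4: [24, 24, 15])
step 4 (PUSH -25): [24, 24, 15, -25]
step 5 (DROP): [24, 24, 15]
step 6 (DROP): [24, 24]
step 7 (PUSH -82): [24, 24, -82]
step 8 (DROP): [24, 24]
step 9 (PUSH -92): [24, 24, -92]
step 10 (PUSH 47): [24, 24, -92, 47]
step 11 (PUSH -91): [24, 24, -92, 47, -91]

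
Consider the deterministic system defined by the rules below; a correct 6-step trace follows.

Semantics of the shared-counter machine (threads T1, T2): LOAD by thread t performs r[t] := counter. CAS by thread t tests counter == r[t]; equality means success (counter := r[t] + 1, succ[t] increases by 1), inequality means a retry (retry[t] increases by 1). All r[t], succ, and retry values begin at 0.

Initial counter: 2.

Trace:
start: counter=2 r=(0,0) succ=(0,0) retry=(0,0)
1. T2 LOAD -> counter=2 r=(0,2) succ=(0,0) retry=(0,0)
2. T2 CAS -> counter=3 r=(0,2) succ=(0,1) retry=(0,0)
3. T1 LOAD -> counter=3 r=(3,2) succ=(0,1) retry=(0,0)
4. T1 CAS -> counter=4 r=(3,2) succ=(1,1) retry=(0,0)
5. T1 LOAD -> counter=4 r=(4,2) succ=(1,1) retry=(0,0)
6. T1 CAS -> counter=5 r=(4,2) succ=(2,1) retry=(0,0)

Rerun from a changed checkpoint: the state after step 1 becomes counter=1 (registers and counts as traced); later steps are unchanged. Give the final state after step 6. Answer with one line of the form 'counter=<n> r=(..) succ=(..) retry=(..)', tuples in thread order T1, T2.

counter=3 r=(2,2) succ=(2,0) retry=(0,1)

state after step 1 := counter=1 r=(0,2) succ=(0,0) retry=(0,0)
2. T2 CAS -> counter=1 r=(0,2) succ=(0,0) retry=(0,1)
3. T1 LOAD -> counter=1 r=(1,2) succ=(0,0) retry=(0,1)
4. T1 CAS -> counter=2 r=(1,2) succ=(1,0) retry=(0,1)
5. T1 LOAD -> counter=2 r=(2,2) succ=(1,0) retry=(0,1)
6. T1 CAS -> counter=3 r=(2,2) succ=(2,0) retry=(0,1)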